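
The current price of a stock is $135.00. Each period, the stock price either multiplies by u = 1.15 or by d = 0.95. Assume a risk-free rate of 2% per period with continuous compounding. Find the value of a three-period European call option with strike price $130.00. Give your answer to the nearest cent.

Risk-neutral probability p = (e^0.02 − 0.95)/(1.15 − 0.95) = 0.0702/0.2000 = 0.3510
Terminal stock prices: S_uuu = 205.3, S_uud = 169.6, S_udd = 140.1, S_ddd = 115.7
Terminal payoffs (S − K): max(75.32, 0) = 75.32, max(39.61, 0) = 39.61, max(10.11, 0) = 10.11, max(-14.25, 0) = 0
Node uu (S = 178.5): V_uu = e^(−0.02)·[0.3510·75.3181 + 0.6490·39.6106] = 51.1117
Node ud (S = 147.5): V_ud = e^(−0.02)·[0.3510·39.6106 + 0.6490·10.1131] = 20.0617
Node dd (S = 121.8): V_dd = e^(−0.02)·[0.3510·10.1131 + 0.6490·0.0000] = 3.4795
Node u (S = 155.2): V_u = e^(−0.02)·[0.3510·51.1117 + 0.6490·20.0617] = 30.3474
Node d (S = 128.2): V_d = e^(−0.02)·[0.3510·20.0617 + 0.6490·3.4795] = 9.1158
Node 0 (S = 135): V_0 = e^(−0.02)·[0.3510·30.3474 + 0.6490·9.1158] = 16.2401

$16.24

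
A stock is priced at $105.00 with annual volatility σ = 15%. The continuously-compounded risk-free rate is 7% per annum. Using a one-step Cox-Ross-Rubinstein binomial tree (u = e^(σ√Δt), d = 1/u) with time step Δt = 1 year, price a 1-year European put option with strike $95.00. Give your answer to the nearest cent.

$1.28

CRR parameters: u = e^(σ√Δt) = e^(0.15·√1) = 1.1618, d = 1/u = 0.8607
Per-period rate: rΔt = 0.07·1 = 0.07, so R = e^0.07 = 1.0725
Risk-neutral probability p = (e^0.07 − 0.8607)/(1.1618 − 0.8607) = 0.2118/0.3011 = 0.7034
Terminal stock prices: S_u = 122, S_d = 90.37
Terminal payoffs (K − S): max(-26.99, 0) = 0, max(4.626, 0) = 4.626
Node 0 (S = 105): V_0 = e^(−0.07)·[0.7034·0.0000 + 0.2966·4.6257] = 1.2794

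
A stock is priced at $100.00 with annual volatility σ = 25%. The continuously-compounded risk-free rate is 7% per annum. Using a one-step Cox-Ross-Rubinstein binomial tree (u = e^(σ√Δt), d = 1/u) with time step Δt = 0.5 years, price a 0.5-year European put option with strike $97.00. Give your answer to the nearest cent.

$5.66

CRR parameters: u = e^(σ√Δt) = e^(0.25·√0.5) = 1.1934, d = 1/u = 0.8380
Per-period rate: rΔt = 0.07·0.5 = 0.035, so R = e^0.035 = 1.0356
Risk-neutral probability p = (e^0.035 − 0.8380)/(1.1934 − 0.8380) = 0.1977/0.3554 = 0.5561
Terminal stock prices: S_u = 119.3, S_d = 83.8
Terminal payoffs (K − S): max(-22.34, 0) = 0, max(13.2, 0) = 13.2
Node 0 (S = 100): V_0 = e^(−0.035)·[0.5561·0.0000 + 0.4439·13.2033] = 5.6588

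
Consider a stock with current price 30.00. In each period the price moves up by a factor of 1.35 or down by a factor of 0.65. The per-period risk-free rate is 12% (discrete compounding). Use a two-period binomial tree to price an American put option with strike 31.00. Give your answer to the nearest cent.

4.20

Risk-neutral probability p = (1 + 0.12 − 0.65)/(1.35 − 0.65) = 0.4700/0.7000 = 0.6714
Terminal stock prices: S_uu = 54.68, S_ud = 26.32, S_dd = 12.68
Terminal payoffs (K − S): max(-23.68, 0) = 0, max(4.675, 0) = 4.675, max(18.32, 0) = 18.32
Node u (S = 40.5): continuation = 1/1.12·[0.6714·0.0000 + 0.3286·4.6750] = 1.3715; exercise value = 0.0000 ≤ continuation, so V_u = 1.3715
Node d (S = 19.5): continuation = 1/1.12·[0.6714·4.6750 + 0.3286·18.3250] = 8.1786; exercise value = 11.5000 > continuation, so V_d = 11.5000 (exercise)
Node 0 (S = 30): continuation = 1/1.12·[0.6714·1.3715 + 0.3286·11.5000] = 4.1959; exercise value = 1.0000 ≤ continuation, so V_0 = 4.1959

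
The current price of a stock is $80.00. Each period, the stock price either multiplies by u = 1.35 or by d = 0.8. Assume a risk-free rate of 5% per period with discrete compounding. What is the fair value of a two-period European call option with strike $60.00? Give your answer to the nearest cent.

$27.95

Risk-neutral probability p = (1 + 0.05 − 0.8)/(1.35 − 0.8) = 0.2500/0.5500 = 0.4545
Terminal stock prices: S_uu = 145.8, S_ud = 86.4, S_dd = 51.2
Terminal payoffs (S − K): max(85.8, 0) = 85.8, max(26.4, 0) = 26.4, max(-8.8, 0) = 0
Node u (S = 108): V_u = 1/1.05·[0.4545·85.8000 + 0.5455·26.4000] = 50.8571
Node d (S = 64): V_d = 1/1.05·[0.4545·26.4000 + 0.5455·0.0000] = 11.4286
Node 0 (S = 80): V_0 = 1/1.05·[0.4545·50.8571 + 0.5455·11.4286] = 27.9530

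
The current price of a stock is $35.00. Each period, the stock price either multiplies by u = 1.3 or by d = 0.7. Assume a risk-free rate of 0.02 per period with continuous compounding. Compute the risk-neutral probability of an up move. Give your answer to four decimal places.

p = 0.5337

Risk-neutral probability p = (e^0.02 − 0.7)/(1.3 − 0.7) = 0.3202/0.6000 = 0.5337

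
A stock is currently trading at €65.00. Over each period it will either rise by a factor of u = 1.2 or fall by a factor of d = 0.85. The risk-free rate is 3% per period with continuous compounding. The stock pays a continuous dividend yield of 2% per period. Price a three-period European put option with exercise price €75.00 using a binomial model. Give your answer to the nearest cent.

Per-period risk-free factor R = e^0.03 = 1.0305; dividend-adjusted growth = e^(0.03−0.02) = 1.0101.
Risk-neutral probability p = (1.0101 − 0.85)/(1.2 − 0.85) = 0.1601/0.3500 = 0.4573
Terminal stock prices: S_uuu = 112.3, S_uud = 79.56, S_udd = 56.35, S_ddd = 39.92
Terminal payoffs (K − S): max(-37.32, 0) = 0, max(-4.56, 0) = 0, max(18.65, 0) = 18.65, max(35.08, 0) = 35.08
Node uu (S = 93.6): V_uu = e^(−0.03)·[0.4573·0.0000 + 0.5427·0.0000] = 0.0000
Node ud (S = 66.3): V_ud = e^(−0.03)·[0.4573·0.0000 + 0.5427·18.6450] = 9.8198
Node dd (S = 46.96): V_dd = e^(−0.03)·[0.4573·18.6450 + 0.5427·35.0819] = 26.7508
Node u (S = 78): V_u = e^(−0.03)·[0.4573·0.0000 + 0.5427·9.8198] = 5.1719
Node d (S = 55.25): V_d = e^(−0.03)·[0.4573·9.8198 + 0.5427·26.7508] = 18.4467
Node 0 (S = 65): V_0 = e^(−0.03)·[0.4573·5.1719 + 0.5427·18.4467] = 12.0105

€12.01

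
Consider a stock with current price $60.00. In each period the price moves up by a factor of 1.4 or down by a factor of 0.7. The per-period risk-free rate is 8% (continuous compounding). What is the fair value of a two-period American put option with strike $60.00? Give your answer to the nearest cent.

$7.77

Risk-neutral probability p = (e^0.08 − 0.7)/(1.4 − 0.7) = 0.3833/0.7000 = 0.5476
Terminal stock prices: S_uu = 117.6, S_ud = 58.8, S_dd = 29.4
Terminal payoffs (K − S): max(-57.6, 0) = 0, max(1.2, 0) = 1.2, max(30.6, 0) = 30.6
Node u (S = 84): continuation = e^(−0.08)·[0.5476·0.0000 + 0.4524·1.2000] = 0.5012; exercise value = 0.0000 ≤ continuation, so V_u = 0.5012
Node d (S = 42): continuation = e^(−0.08)·[0.5476·1.2000 + 0.4524·30.6000] = 13.3870; exercise value = 18.0000 > continuation, so V_d = 18.0000 (exercise)
Node 0 (S = 60): continuation = e^(−0.08)·[0.5476·0.5012 + 0.4524·18.0000] = 7.7712; exercise value = 0.0000 ≤ continuation, so V_0 = 7.7712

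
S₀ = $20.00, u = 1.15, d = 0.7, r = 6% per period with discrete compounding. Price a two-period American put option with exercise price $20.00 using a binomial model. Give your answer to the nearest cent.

Risk-neutral probability p = (1 + 0.06 − 0.7)/(1.15 − 0.7) = 0.3600/0.4500 = 0.8000
Terminal stock prices: S_uu = 26.45, S_ud = 16.1, S_dd = 9.8
Terminal payoffs (K − S): max(-6.45, 0) = 0, max(3.9, 0) = 3.9, max(10.2, 0) = 10.2
Node u (S = 23): continuation = 1/1.06·[0.8000·0.0000 + 0.2000·3.9000] = 0.7358; exercise value = 0.0000 ≤ continuation, so V_u = 0.7358
Node d (S = 14): continuation = 1/1.06·[0.8000·3.9000 + 0.2000·10.2000] = 4.8679; exercise value = 6.0000 > continuation, so V_d = 6.0000 (exercise)
Node 0 (S = 20): continuation = 1/1.06·[0.8000·0.7358 + 0.2000·6.0000] = 1.6874; exercise value = 0.0000 ≤ continuation, so V_0 = 1.6874

$1.69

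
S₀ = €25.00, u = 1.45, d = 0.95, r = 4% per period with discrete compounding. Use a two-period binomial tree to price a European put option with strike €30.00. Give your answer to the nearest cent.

Risk-neutral probability p = (1 + 0.04 − 0.95)/(1.45 − 0.95) = 0.0900/0.5000 = 0.1800
Terminal stock prices: S_uu = 52.56, S_ud = 34.44, S_dd = 22.56
Terminal payoffs (K − S): max(-22.56, 0) = 0, max(-4.438, 0) = 0, max(7.438, 0) = 7.438
Node u (S = 36.25): V_u = 1/1.04·[0.1800·0.0000 + 0.8200·0.0000] = 0.0000
Node d (S = 23.75): V_d = 1/1.04·[0.1800·0.0000 + 0.8200·7.4375] = 5.8642
Node 0 (S = 25): V_0 = 1/1.04·[0.1800·0.0000 + 0.8200·5.8642] = 4.6237

€4.62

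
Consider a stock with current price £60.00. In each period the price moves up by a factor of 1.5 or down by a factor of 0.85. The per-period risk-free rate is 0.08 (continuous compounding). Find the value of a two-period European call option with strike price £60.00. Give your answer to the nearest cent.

£14.70

Risk-neutral probability p = (e^0.08 − 0.85)/(1.5 − 0.85) = 0.2333/0.6500 = 0.3589
Terminal stock prices: S_uu = 135, S_ud = 76.5, S_dd = 43.35
Terminal payoffs (S − K): max(75, 0) = 75, max(16.5, 0) = 16.5, max(-16.65, 0) = 0
Node u (S = 90): V_u = e^(−0.08)·[0.3589·75.0000 + 0.6411·16.5000] = 34.6130
Node d (S = 51): V_d = e^(−0.08)·[0.3589·16.5000 + 0.6411·0.0000] = 5.4666
Node 0 (S = 60): V_0 = e^(−0.08)·[0.3589·34.6130 + 0.6411·5.4666] = 14.7028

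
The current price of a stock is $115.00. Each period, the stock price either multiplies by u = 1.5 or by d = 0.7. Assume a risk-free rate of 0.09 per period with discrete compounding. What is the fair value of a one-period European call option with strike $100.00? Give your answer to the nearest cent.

$32.43

Risk-neutral probability p = (1 + 0.09 − 0.7)/(1.5 − 0.7) = 0.3900/0.8000 = 0.4875
Terminal stock prices: S_u = 172.5, S_d = 80.5
Terminal payoffs (S − K): max(72.5, 0) = 72.5, max(-19.5, 0) = 0
Node 0 (S = 115): V_0 = 1/1.09·[0.4875·72.5000 + 0.5125·0.0000] = 32.4255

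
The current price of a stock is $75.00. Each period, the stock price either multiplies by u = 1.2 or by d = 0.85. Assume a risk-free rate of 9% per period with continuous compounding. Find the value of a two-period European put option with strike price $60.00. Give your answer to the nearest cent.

Risk-neutral probability p = (e^0.09 − 0.85)/(1.2 − 0.85) = 0.2442/0.3500 = 0.6976
Terminal stock prices: S_uu = 108, S_ud = 76.5, S_dd = 54.19
Terminal payoffs (K − S): max(-48, 0) = 0, max(-16.5, 0) = 0, max(5.813, 0) = 5.813
Node u (S = 90): V_u = e^(−0.09)·[0.6976·0.0000 + 0.3024·0.0000] = 0.0000
Node d (S = 63.75): V_d = e^(−0.09)·[0.6976·0.0000 + 0.3024·5.8125] = 1.6062
Node 0 (S = 75): V_0 = e^(−0.09)·[0.6976·0.0000 + 0.3024·1.6062] = 0.4439

$0.44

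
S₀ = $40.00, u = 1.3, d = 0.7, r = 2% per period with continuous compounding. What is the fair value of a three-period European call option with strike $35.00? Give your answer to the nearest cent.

Risk-neutral probability p = (e^0.02 − 0.7)/(1.3 − 0.7) = 0.3202/0.6000 = 0.5337
Terminal stock prices: S_uuu = 87.88, S_uud = 47.32, S_udd = 25.48, S_ddd = 13.72
Terminal payoffs (S − K): max(52.88, 0) = 52.88, max(12.32, 0) = 12.32, max(-9.52, 0) = 0, max(-21.28, 0) = 0
Node uu (S = 67.6): V_uu = e^(−0.02)·[0.5337·52.8800 + 0.4663·12.3200] = 33.2930
Node ud (S = 36.4): V_ud = e^(−0.02)·[0.5337·12.3200 + 0.4663·0.0000] = 6.4446
Node dd (S = 19.6): V_dd = e^(−0.02)·[0.5337·0.0000 + 0.4663·0.0000] = 0.0000
Node u (S = 52): V_u = e^(−0.02)·[0.5337·33.2930 + 0.4663·6.4446] = 20.3615
Node d (S = 28): V_d = e^(−0.02)·[0.5337·6.4446 + 0.4663·0.0000] = 3.3712
Node 0 (S = 40): V_0 = e^(−0.02)·[0.5337·20.3615 + 0.4663·3.3712] = 12.1921

$12.19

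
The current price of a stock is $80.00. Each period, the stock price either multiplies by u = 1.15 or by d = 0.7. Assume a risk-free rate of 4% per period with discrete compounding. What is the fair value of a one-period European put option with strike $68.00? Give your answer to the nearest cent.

$2.82

Risk-neutral probability p = (1 + 0.04 − 0.7)/(1.15 − 0.7) = 0.3400/0.4500 = 0.7556
Terminal stock prices: S_u = 92, S_d = 56
Terminal payoffs (K − S): max(-24, 0) = 0, max(12, 0) = 12
Node 0 (S = 80): V_0 = 1/1.04·[0.7556·0.0000 + 0.2444·12.0000] = 2.8205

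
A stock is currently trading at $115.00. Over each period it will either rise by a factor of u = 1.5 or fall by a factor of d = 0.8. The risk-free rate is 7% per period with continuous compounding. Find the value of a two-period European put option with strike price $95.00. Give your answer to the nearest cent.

Risk-neutral probability p = (e^0.07 − 0.8)/(1.5 − 0.8) = 0.2725/0.7000 = 0.3893
Terminal stock prices: S_uu = 258.8, S_ud = 138, S_dd = 73.6
Terminal payoffs (K − S): max(-163.8, 0) = 0, max(-43, 0) = 0, max(21.4, 0) = 21.4
Node u (S = 172.5): V_u = e^(−0.07)·[0.3893·0.0000 + 0.6107·0.0000] = 0.0000
Node d (S = 92): V_d = e^(−0.07)·[0.3893·0.0000 + 0.6107·21.4000] = 12.1855
Node 0 (S = 115): V_0 = e^(−0.07)·[0.3893·0.0000 + 0.6107·12.1855] = 6.9386

$6.94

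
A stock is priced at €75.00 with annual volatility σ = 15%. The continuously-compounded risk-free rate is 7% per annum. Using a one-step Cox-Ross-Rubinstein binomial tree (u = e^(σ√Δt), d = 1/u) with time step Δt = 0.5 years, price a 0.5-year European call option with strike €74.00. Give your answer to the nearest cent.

CRR parameters: u = e^(σ√Δt) = e^(0.15·√0.5) = 1.1119, d = 1/u = 0.8994
Per-period rate: rΔt = 0.07·0.5 = 0.035, so R = e^0.035 = 1.0356
Risk-neutral probability p = (e^0.035 − 0.8994)/(1.1119 − 0.8994) = 0.1363/0.2125 = 0.6411
Terminal stock prices: S_u = 83.39, S_d = 67.45
Terminal payoffs (S − K): max(9.392, 0) = 9.392, max(-6.548, 0) = 0
Node 0 (S = 75): V_0 = e^(−0.035)·[0.6411·9.3921 + 0.3589·0.0000] = 5.8143

€5.81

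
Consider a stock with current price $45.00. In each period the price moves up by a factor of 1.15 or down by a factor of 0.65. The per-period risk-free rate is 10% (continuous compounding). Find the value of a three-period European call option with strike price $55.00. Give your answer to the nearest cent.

$7.51

Risk-neutral probability p = (e^0.1 − 0.65)/(1.15 − 0.65) = 0.4552/0.5000 = 0.9103
Terminal stock prices: S_uuu = 68.44, S_uud = 38.68, S_udd = 21.86, S_ddd = 12.36
Terminal payoffs (S − K): max(13.44, 0) = 13.44, max(-16.32, 0) = 0, max(-33.14, 0) = 0, max(-42.64, 0) = 0
Node uu (S = 59.51): V_uu = e^(−0.1)·[0.9103·13.4394 + 0.0897·0.0000] = 11.0702
Node ud (S = 33.64): V_ud = e^(−0.1)·[0.9103·0.0000 + 0.0897·0.0000] = 0.0000
Node dd (S = 19.01): V_dd = e^(−0.1)·[0.9103·0.0000 + 0.0897·0.0000] = 0.0000
Node u (S = 51.75): V_u = e^(−0.1)·[0.9103·11.0702 + 0.0897·0.0000] = 9.1186
Node d (S = 29.25): V_d = e^(−0.1)·[0.9103·0.0000 + 0.0897·0.0000] = 0.0000
Node 0 (S = 45): V_0 = e^(−0.1)·[0.9103·9.1186 + 0.0897·0.0000] = 7.5111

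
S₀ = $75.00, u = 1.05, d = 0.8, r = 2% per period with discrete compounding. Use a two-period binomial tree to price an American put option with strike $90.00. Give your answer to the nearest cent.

Risk-neutral probability p = (1 + 0.02 − 0.8)/(1.05 − 0.8) = 0.2200/0.2500 = 0.8800
Terminal stock prices: S_uu = 82.69, S_ud = 63, S_dd = 48
Terminal payoffs (K − S): max(7.312, 0) = 7.312, max(27, 0) = 27, max(42, 0) = 42
Node u (S = 78.75): continuation = 1/1.02·[0.8800·7.3125 + 0.1200·27.0000] = 9.4853; exercise value = 11.2500 > continuation, so V_u = 11.2500 (exercise)
Node d (S = 60): continuation = 1/1.02·[0.8800·27.0000 + 0.1200·42.0000] = 28.2353; exercise value = 30.0000 > continuation, so V_d = 30.0000 (exercise)
Node 0 (S = 75): continuation = 1/1.02·[0.8800·11.2500 + 0.1200·30.0000] = 13.2353; exercise value = 15.0000 > continuation, so V_0 = 15.0000 (exercise)

$15.00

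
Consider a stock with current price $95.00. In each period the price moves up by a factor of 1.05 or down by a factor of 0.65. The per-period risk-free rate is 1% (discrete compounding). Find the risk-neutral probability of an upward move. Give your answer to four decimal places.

p = 0.9000

Risk-neutral probability p = (1 + 0.01 − 0.65)/(1.05 − 0.65) = 0.3600/0.4000 = 0.9000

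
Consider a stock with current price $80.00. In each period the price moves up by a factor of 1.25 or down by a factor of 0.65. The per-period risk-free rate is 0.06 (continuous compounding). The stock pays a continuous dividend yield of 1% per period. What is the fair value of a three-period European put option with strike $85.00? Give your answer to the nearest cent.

$11.16

Per-period risk-free factor R = e^0.06 = 1.0618; dividend-adjusted growth = e^(0.06−0.01) = 1.0513.
Risk-neutral probability p = (1.0513 − 0.65)/(1.25 − 0.65) = 0.4013/0.6000 = 0.6688
Terminal stock prices: S_uuu = 156.2, S_uud = 81.25, S_udd = 42.25, S_ddd = 21.97
Terminal payoffs (K − S): max(-71.25, 0) = 0, max(3.75, 0) = 3.75, max(42.75, 0) = 42.75, max(63.03, 0) = 63.03
Node uu (S = 125): V_uu = e^(−0.06)·[0.6688·0.0000 + 0.3312·3.7500] = 1.1697
Node ud (S = 65): V_ud = e^(−0.06)·[0.6688·3.7500 + 0.3312·42.7500] = 15.6967
Node dd (S = 33.8): V_dd = e^(−0.06)·[0.6688·42.7500 + 0.3312·63.0300] = 46.5863
Node u (S = 100): V_u = e^(−0.06)·[0.6688·1.1697 + 0.3312·15.6967] = 5.6330
Node d (S = 52): V_d = e^(−0.06)·[0.6688·15.6967 + 0.3312·46.5863] = 24.4179
Node 0 (S = 80): V_0 = e^(−0.06)·[0.6688·5.6330 + 0.3312·24.4179] = 11.1644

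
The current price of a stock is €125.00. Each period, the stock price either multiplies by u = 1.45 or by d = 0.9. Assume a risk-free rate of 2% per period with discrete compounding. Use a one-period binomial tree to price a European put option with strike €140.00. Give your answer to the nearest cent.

€21.08

Risk-neutral probability p = (1 + 0.02 − 0.9)/(1.45 − 0.9) = 0.1200/0.5500 = 0.2182
Terminal stock prices: S_u = 181.2, S_d = 112.5
Terminal payoffs (K − S): max(-41.25, 0) = 0, max(27.5, 0) = 27.5
Node 0 (S = 125): V_0 = 1/1.02·[0.2182·0.0000 + 0.7818·27.5000] = 21.0784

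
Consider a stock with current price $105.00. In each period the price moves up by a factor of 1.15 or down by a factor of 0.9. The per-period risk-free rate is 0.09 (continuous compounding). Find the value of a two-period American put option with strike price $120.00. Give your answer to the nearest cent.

$15.00

Risk-neutral probability p = (e^0.09 − 0.9)/(1.15 − 0.9) = 0.1942/0.2500 = 0.7767
Terminal stock prices: S_uu = 138.9, S_ud = 108.7, S_dd = 85.05
Terminal payoffs (K − S): max(-18.86, 0) = 0, max(11.33, 0) = 11.33, max(34.95, 0) = 34.95
Node u (S = 120.7): continuation = e^(−0.09)·[0.7767·0.0000 + 0.2233·11.3250] = 2.3112; exercise value = 0.0000 ≤ continuation, so V_u = 2.3112
Node d (S = 94.5): continuation = e^(−0.09)·[0.7767·11.3250 + 0.2233·34.9500] = 15.1717; exercise value = 25.5000 > continuation, so V_d = 25.5000 (exercise)
Node 0 (S = 105): continuation = e^(−0.09)·[0.7767·2.3112 + 0.2233·25.5000] = 6.8448; exercise value = 15.0000 > continuation, so V_0 = 15.0000 (exercise)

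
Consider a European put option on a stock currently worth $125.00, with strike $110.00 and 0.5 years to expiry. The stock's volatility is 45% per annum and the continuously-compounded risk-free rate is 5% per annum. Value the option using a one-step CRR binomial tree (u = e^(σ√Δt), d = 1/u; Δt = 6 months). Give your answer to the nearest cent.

CRR parameters: u = e^(σ√Δt) = e^(0.45·√0.5) = 1.3746, d = 1/u = 0.7275
Per-period rate: rΔt = 0.05·0.5 = 0.025, so R = e^0.025 = 1.0253
Risk-neutral probability p = (e^0.025 − 0.7275)/(1.3746 − 0.7275) = 0.2979/0.6472 = 0.4602
Terminal stock prices: S_u = 171.8, S_d = 90.93
Terminal payoffs (K − S): max(-61.83, 0) = 0, max(19.07, 0) = 19.07
Node 0 (S = 125): V_0 = e^(−0.025)·[0.4602·0.0000 + 0.5398·19.0677] = 10.0380

$10.04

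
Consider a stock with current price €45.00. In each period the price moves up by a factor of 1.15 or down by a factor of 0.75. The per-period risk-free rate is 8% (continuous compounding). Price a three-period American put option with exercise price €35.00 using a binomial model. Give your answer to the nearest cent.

Risk-neutral probability p = (e^0.08 − 0.75)/(1.15 − 0.75) = 0.3333/0.4000 = 0.8332
Terminal stock prices: S_uuu = 68.44, S_uud = 44.63, S_udd = 29.11, S_ddd = 18.98
Terminal payoffs (K − S): max(-33.44, 0) = 0, max(-9.634, 0) = 0, max(5.891, 0) = 5.891, max(16.02, 0) = 16.02
Node uu (S = 59.51): continuation = e^(−0.08)·[0.8332·0.0000 + 0.1668·0.0000] = 0.0000; exercise value = 0.0000 ≤ continuation, so V_uu = 0.0000
Node ud (S = 38.81): continuation = e^(−0.08)·[0.8332·0.0000 + 0.1668·5.8906] = 0.9069; exercise value = 0.0000 ≤ continuation, so V_ud = 0.9069
Node dd (S = 25.31): continuation = e^(−0.08)·[0.8332·5.8906 + 0.1668·16.0156] = 6.9966; exercise value = 9.6875 > continuation, so V_dd = 9.6875 (exercise)
Node u (S = 51.75): continuation = e^(−0.08)·[0.8332·0.0000 + 0.1668·0.9069] = 0.1396; exercise value = 0.0000 ≤ continuation, so V_u = 0.1396
Node d (S = 33.75): continuation = e^(−0.08)·[0.8332·0.9069 + 0.1668·9.6875] = 2.1890; exercise value = 1.2500 ≤ continuation, so V_d = 2.1890
Node 0 (S = 45): continuation = e^(−0.08)·[0.8332·0.1396 + 0.1668·2.1890] = 0.4444; exercise value = 0.0000 ≤ continuation, so V_0 = 0.4444

€0.44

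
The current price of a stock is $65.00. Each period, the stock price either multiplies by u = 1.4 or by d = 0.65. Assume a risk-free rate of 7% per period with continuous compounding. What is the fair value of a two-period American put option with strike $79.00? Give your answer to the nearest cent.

$19.21

Risk-neutral probability p = (e^0.07 − 0.65)/(1.4 − 0.65) = 0.4225/0.7500 = 0.5633
Terminal stock prices: S_uu = 127.4, S_ud = 59.15, S_dd = 27.46
Terminal payoffs (K − S): max(-48.4, 0) = 0, max(19.85, 0) = 19.85, max(51.54, 0) = 51.54
Node u (S = 91): continuation = e^(−0.07)·[0.5633·0.0000 + 0.4367·19.8500] = 8.0816; exercise value = 0.0000 ≤ continuation, so V_u = 8.0816
Node d (S = 42.25): continuation = e^(−0.07)·[0.5633·19.8500 + 0.4367·51.5375] = 31.4091; exercise value = 36.7500 > continuation, so V_d = 36.7500 (exercise)
Node 0 (S = 65): continuation = e^(−0.07)·[0.5633·8.0816 + 0.4367·36.7500] = 19.2072; exercise value = 14.0000 ≤ continuation, so V_0 = 19.2072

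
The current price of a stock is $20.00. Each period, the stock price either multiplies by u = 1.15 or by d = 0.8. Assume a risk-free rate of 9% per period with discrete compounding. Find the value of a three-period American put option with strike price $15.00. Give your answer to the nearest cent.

$0.06

Risk-neutral probability p = (1 + 0.09 − 0.8)/(1.15 − 0.8) = 0.2900/0.3500 = 0.8286
Terminal stock prices: S_uuu = 30.42, S_uud = 21.16, S_udd = 14.72, S_ddd = 10.24
Terminal payoffs (K − S): max(-15.42, 0) = 0, max(-6.16, 0) = 0, max(0.28, 0) = 0.28, max(4.76, 0) = 4.76
Node uu (S = 26.45): continuation = 1/1.09·[0.8286·0.0000 + 0.1714·0.0000] = 0.0000; exercise value = 0.0000 ≤ continuation, so V_uu = 0.0000
Node ud (S = 18.4): continuation = 1/1.09·[0.8286·0.0000 + 0.1714·0.2800] = 0.0440; exercise value = 0.0000 ≤ continuation, so V_ud = 0.0440
Node dd (S = 12.8): continuation = 1/1.09·[0.8286·0.2800 + 0.1714·4.7600] = 0.9615; exercise value = 2.2000 > continuation, so V_dd = 2.2000 (exercise)
Node u (S = 23): continuation = 1/1.09·[0.8286·0.0000 + 0.1714·0.0440] = 0.0069; exercise value = 0.0000 ≤ continuation, so V_u = 0.0069
Node d (S = 16): continuation = 1/1.09·[0.8286·0.0440 + 0.1714·2.2000] = 0.3795; exercise value = 0.0000 ≤ continuation, so V_d = 0.3795
Node 0 (S = 20): continuation = 1/1.09·[0.8286·0.0069 + 0.1714·0.3795] = 0.0649; exercise value = 0.0000 ≤ continuation, so V_0 = 0.0649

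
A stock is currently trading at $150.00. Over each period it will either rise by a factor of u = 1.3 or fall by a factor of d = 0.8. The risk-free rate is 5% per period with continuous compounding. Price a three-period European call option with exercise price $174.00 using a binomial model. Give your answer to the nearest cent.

Risk-neutral probability p = (e^0.05 − 0.8)/(1.3 − 0.8) = 0.2513/0.5000 = 0.5025
Terminal stock prices: S_uuu = 329.6, S_uud = 202.8, S_udd = 124.8, S_ddd = 76.8
Terminal payoffs (S − K): max(155.6, 0) = 155.6, max(28.8, 0) = 28.8, max(-49.2, 0) = 0, max(-97.2, 0) = 0
Node uu (S = 253.5): V_uu = e^(−0.05)·[0.5025·155.5500 + 0.4975·28.8000] = 87.9861
Node ud (S = 156): V_ud = e^(−0.05)·[0.5025·28.8000 + 0.4975·0.0000] = 13.7673
Node dd (S = 96): V_dd = e^(−0.05)·[0.5025·0.0000 + 0.4975·0.0000] = 0.0000
Node u (S = 195): V_u = e^(−0.05)·[0.5025·87.9861 + 0.4975·13.7673] = 48.5749
Node d (S = 120): V_d = e^(−0.05)·[0.5025·13.7673 + 0.4975·0.0000] = 6.5812
Node 0 (S = 150): V_0 = e^(−0.05)·[0.5025·48.5749 + 0.4975·6.5812] = 26.3346

$26.33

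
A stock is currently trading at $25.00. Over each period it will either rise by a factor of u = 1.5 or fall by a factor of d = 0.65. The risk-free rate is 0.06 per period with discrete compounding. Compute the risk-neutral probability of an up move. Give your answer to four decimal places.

p = 0.4824

Risk-neutral probability p = (1 + 0.06 − 0.65)/(1.5 − 0.65) = 0.4100/0.8500 = 0.4824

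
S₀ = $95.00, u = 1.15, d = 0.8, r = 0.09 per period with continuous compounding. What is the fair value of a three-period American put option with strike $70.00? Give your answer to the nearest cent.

Risk-neutral probability p = (e^0.09 − 0.8)/(1.15 − 0.8) = 0.2942/0.3500 = 0.8405
Terminal stock prices: S_uuu = 144.5, S_uud = 100.5, S_udd = 69.92, S_ddd = 48.64
Terminal payoffs (K − S): max(-74.48, 0) = 0, max(-30.51, 0) = 0, max(0.08, 0) = 0.08, max(21.36, 0) = 21.36
Node uu (S = 125.6): continuation = e^(−0.09)·[0.8405·0.0000 + 0.1595·0.0000] = 0.0000; exercise value = 0.0000 ≤ continuation, so V_uu = 0.0000
Node ud (S = 87.4): continuation = e^(−0.09)·[0.8405·0.0000 + 0.1595·0.0800] = 0.0117; exercise value = 0.0000 ≤ continuation, so V_ud = 0.0117
Node dd (S = 60.8): continuation = e^(−0.09)·[0.8405·0.0800 + 0.1595·21.3600] = 3.1752; exercise value = 9.2000 > continuation, so V_dd = 9.2000 (exercise)
Node u (S = 109.2): continuation = e^(−0.09)·[0.8405·0.0000 + 0.1595·0.0117] = 0.0017; exercise value = 0.0000 ≤ continuation, so V_u = 0.0017
Node d (S = 76): continuation = e^(−0.09)·[0.8405·0.0117 + 0.1595·9.2000] = 1.3501; exercise value = 0.0000 ≤ continuation, so V_d = 1.3501
Node 0 (S = 95): continuation = e^(−0.09)·[0.8405·0.0017 + 0.1595·1.3501] = 0.1981; exercise value = 0.0000 ≤ continuation, so V_0 = 0.1981

$0.20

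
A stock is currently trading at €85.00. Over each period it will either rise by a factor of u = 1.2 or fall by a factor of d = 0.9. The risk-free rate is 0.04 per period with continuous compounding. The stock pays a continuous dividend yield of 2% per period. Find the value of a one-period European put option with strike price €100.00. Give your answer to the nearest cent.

€13.53

Per-period risk-free factor R = e^0.04 = 1.0408; dividend-adjusted growth = e^(0.04−0.02) = 1.0202.
Risk-neutral probability p = (1.0202 − 0.9)/(1.2 − 0.9) = 0.1202/0.3000 = 0.4007
Terminal stock prices: S_u = 102, S_d = 76.5
Terminal payoffs (K − S): max(-2, 0) = 0, max(23.5, 0) = 23.5
Node 0 (S = 85): V_0 = e^(−0.04)·[0.4007·0.0000 + 0.5993·23.5000] = 13.5320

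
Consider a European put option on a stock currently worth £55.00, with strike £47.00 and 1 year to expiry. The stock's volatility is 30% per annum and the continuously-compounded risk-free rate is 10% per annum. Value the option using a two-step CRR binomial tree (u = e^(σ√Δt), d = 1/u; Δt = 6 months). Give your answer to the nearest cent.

CRR parameters: u = e^(σ√Δt) = e^(0.3·√0.5) = 1.2363, d = 1/u = 0.8089
Per-period rate: rΔt = 0.1·0.5 = 0.05, so R = e^0.05 = 1.0513
Risk-neutral probability p = (e^0.05 − 0.8089)/(1.2363 − 0.8089) = 0.2424/0.4275 = 0.5671
Terminal stock prices: S_uu = 84.07, S_ud = 55, S_dd = 35.98
Terminal payoffs (K − S): max(-37.07, 0) = 0, max(-8, 0) = 0, max(11.02, 0) = 11.02
Node u (S = 68): V_u = e^(−0.05)·[0.5671·0.0000 + 0.4329·0.0000] = 0.0000
Node d (S = 44.49): V_d = e^(−0.05)·[0.5671·0.0000 + 0.4329·11.0162] = 4.5362
Node 0 (S = 55): V_0 = e^(−0.05)·[0.5671·0.0000 + 0.4329·4.5362] = 1.8679

£1.87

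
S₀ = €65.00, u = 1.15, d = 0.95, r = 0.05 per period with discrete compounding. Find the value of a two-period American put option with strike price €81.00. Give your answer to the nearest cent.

Risk-neutral probability p = (1 + 0.05 − 0.95)/(1.15 − 0.95) = 0.1000/0.2000 = 0.5000
Terminal stock prices: S_uu = 85.96, S_ud = 71.01, S_dd = 58.66
Terminal payoffs (K − S): max(-4.962, 0) = 0, max(9.987, 0) = 9.987, max(22.34, 0) = 22.34
Node u (S = 74.75): continuation = 1/1.05·[0.5000·0.0000 + 0.5000·9.9875] = 4.7560; exercise value = 6.2500 > continuation, so V_u = 6.2500 (exercise)
Node d (S = 61.75): continuation = 1/1.05·[0.5000·9.9875 + 0.5000·22.3375] = 15.3929; exercise value = 19.2500 > continuation, so V_d = 19.2500 (exercise)
Node 0 (S = 65): continuation = 1/1.05·[0.5000·6.2500 + 0.5000·19.2500] = 12.1429; exercise value = 16.0000 > continuation, so V_0 = 16.0000 (exercise)

€16.00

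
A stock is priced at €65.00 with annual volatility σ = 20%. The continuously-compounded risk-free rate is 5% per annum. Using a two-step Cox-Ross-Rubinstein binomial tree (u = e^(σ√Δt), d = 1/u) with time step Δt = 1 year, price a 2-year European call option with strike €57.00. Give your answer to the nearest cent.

€15.59

CRR parameters: u = e^(σ√Δt) = e^(0.2·√1) = 1.2214, d = 1/u = 0.8187
Per-period rate: rΔt = 0.05·1 = 0.05, so R = e^0.05 = 1.0513
Risk-neutral probability p = (e^0.05 − 0.8187)/(1.2214 − 0.8187) = 0.2325/0.4027 = 0.5775
Terminal stock prices: S_uu = 96.97, S_ud = 65, S_dd = 43.57
Terminal payoffs (S − K): max(39.97, 0) = 39.97, max(8, 0) = 8, max(-13.43, 0) = 0
Node u (S = 79.39): V_u = e^(−0.05)·[0.5775·39.9686 + 0.4225·8.0000] = 25.1711
Node d (S = 53.22): V_d = e^(−0.05)·[0.5775·8.0000 + 0.4225·0.0000] = 4.3946
Node 0 (S = 65): V_0 = e^(−0.05)·[0.5775·25.1711 + 0.4225·4.3946] = 15.5934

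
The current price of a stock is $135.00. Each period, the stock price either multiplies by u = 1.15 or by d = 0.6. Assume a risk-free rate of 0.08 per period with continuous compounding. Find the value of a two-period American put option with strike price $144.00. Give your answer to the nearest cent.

Risk-neutral probability p = (e^0.08 − 0.6)/(1.15 − 0.6) = 0.4833/0.5500 = 0.8787
Terminal stock prices: S_uu = 178.5, S_ud = 93.15, S_dd = 48.6
Terminal payoffs (K − S): max(-34.54, 0) = 0, max(50.85, 0) = 50.85, max(95.4, 0) = 95.4
Node u (S = 155.2): continuation = e^(−0.08)·[0.8787·0.0000 + 0.1213·50.8500] = 5.6937; exercise value = 0.0000 ≤ continuation, so V_u = 5.6937
Node d (S = 81): continuation = e^(−0.08)·[0.8787·50.8500 + 0.1213·95.4000] = 51.9288; exercise value = 63.0000 > continuation, so V_d = 63.0000 (exercise)
Node 0 (S = 135): continuation = e^(−0.08)·[0.8787·5.6937 + 0.1213·63.0000] = 11.6726; exercise value = 9.0000 ≤ continuation, so V_0 = 11.6726

$11.67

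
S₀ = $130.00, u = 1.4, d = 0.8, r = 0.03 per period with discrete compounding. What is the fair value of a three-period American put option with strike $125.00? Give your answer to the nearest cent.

Risk-neutral probability p = (1 + 0.03 − 0.8)/(1.4 − 0.8) = 0.2300/0.6000 = 0.3833
Terminal stock prices: S_uuu = 356.7, S_uud = 203.8, S_udd = 116.5, S_ddd = 66.56
Terminal payoffs (K − S): max(-231.7, 0) = 0, max(-78.84, 0) = 0, max(8.52, 0) = 8.52, max(58.44, 0) = 58.44
Node uu (S = 254.8): continuation = 1/1.03·[0.3833·0.0000 + 0.6167·0.0000] = 0.0000; exercise value = 0.0000 ≤ continuation, so V_uu = 0.0000
Node ud (S = 145.6): continuation = 1/1.03·[0.3833·0.0000 + 0.6167·8.5200] = 5.1010; exercise value = 0.0000 ≤ continuation, so V_ud = 5.1010
Node dd (S = 83.2): continuation = 1/1.03·[0.3833·8.5200 + 0.6167·58.4400] = 38.1592; exercise value = 41.8000 > continuation, so V_dd = 41.8000 (exercise)
Node u (S = 182): continuation = 1/1.03·[0.3833·0.0000 + 0.6167·5.1010] = 3.0540; exercise value = 0.0000 ≤ continuation, so V_u = 3.0540
Node d (S = 104): continuation = 1/1.03·[0.3833·5.1010 + 0.6167·41.8000] = 26.9243; exercise value = 21.0000 ≤ continuation, so V_d = 26.9243
Node 0 (S = 130): continuation = 1/1.03·[0.3833·3.0540 + 0.6167·26.9243] = 17.2563; exercise value = 0.0000 ≤ continuation, so V_0 = 17.2563

$17.26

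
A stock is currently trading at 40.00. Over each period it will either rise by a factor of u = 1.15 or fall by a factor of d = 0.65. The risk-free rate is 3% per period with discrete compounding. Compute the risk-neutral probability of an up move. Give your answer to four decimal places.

p = 0.7600

Risk-neutral probability p = (1 + 0.03 − 0.65)/(1.15 − 0.65) = 0.3800/0.5000 = 0.7600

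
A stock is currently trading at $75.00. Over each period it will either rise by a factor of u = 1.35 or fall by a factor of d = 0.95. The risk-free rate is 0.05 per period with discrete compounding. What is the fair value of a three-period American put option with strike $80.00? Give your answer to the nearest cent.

Risk-neutral probability p = (1 + 0.05 − 0.95)/(1.35 − 0.95) = 0.1000/0.4000 = 0.2500
Terminal stock prices: S_uuu = 184.5, S_uud = 129.9, S_udd = 91.38, S_ddd = 64.3
Terminal payoffs (K − S): max(-104.5, 0) = 0, max(-49.85, 0) = 0, max(-11.38, 0) = 0, max(15.7, 0) = 15.7
Node uu (S = 136.7): continuation = 1/1.05·[0.2500·0.0000 + 0.7500·0.0000] = 0.0000; exercise value = 0.0000 ≤ continuation, so V_uu = 0.0000
Node ud (S = 96.19): continuation = 1/1.05·[0.2500·0.0000 + 0.7500·0.0000] = 0.0000; exercise value = 0.0000 ≤ continuation, so V_ud = 0.0000
Node dd (S = 67.69): continuation = 1/1.05·[0.2500·0.0000 + 0.7500·15.6969] = 11.2121; exercise value = 12.3125 > continuation, so V_dd = 12.3125 (exercise)
Node u (S = 101.2): continuation = 1/1.05·[0.2500·0.0000 + 0.7500·0.0000] = 0.0000; exercise value = 0.0000 ≤ continuation, so V_u = 0.0000
Node d (S = 71.25): continuation = 1/1.05·[0.2500·0.0000 + 0.7500·12.3125] = 8.7946; exercise value = 8.7500 ≤ continuation, so V_d = 8.7946
Node 0 (S = 75): continuation = 1/1.05·[0.2500·0.0000 + 0.7500·8.7946] = 6.2819; exercise value = 5.0000 ≤ continuation, so V_0 = 6.2819

$6.28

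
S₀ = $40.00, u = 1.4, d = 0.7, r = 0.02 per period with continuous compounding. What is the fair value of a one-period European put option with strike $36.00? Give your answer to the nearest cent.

$4.25

Risk-neutral probability p = (e^0.02 − 0.7)/(1.4 − 0.7) = 0.3202/0.7000 = 0.4574
Terminal stock prices: S_u = 56, S_d = 28
Terminal payoffs (K − S): max(-20, 0) = 0, max(8, 0) = 8
Node 0 (S = 40): V_0 = e^(−0.02)·[0.4574·0.0000 + 0.5426·8.0000] = 4.2546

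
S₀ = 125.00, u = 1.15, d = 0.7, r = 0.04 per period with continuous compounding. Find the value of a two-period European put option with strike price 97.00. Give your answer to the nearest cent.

1.94

Risk-neutral probability p = (e^0.04 − 0.7)/(1.15 − 0.7) = 0.3408/0.4500 = 0.7574
Terminal stock prices: S_uu = 165.3, S_ud = 100.6, S_dd = 61.25
Terminal payoffs (K − S): max(-68.31, 0) = 0, max(-3.625, 0) = 0, max(35.75, 0) = 35.75
Node u (S = 143.8): V_u = e^(−0.04)·[0.7574·0.0000 + 0.2426·0.0000] = 0.0000
Node d (S = 87.5): V_d = e^(−0.04)·[0.7574·0.0000 + 0.2426·35.7500] = 8.3343
Node 0 (S = 125): V_0 = e^(−0.04)·[0.7574·0.0000 + 0.2426·8.3343] = 1.9430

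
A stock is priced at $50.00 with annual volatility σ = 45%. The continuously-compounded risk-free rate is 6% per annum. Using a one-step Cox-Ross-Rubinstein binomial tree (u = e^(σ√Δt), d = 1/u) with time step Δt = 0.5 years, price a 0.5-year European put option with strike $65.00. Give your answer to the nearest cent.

$14.77

CRR parameters: u = e^(σ√Δt) = e^(0.45·√0.5) = 1.3746, d = 1/u = 0.7275
Per-period rate: rΔt = 0.06·0.5 = 0.03, so R = e^0.03 = 1.0305
Risk-neutral probability p = (e^0.03 − 0.7275)/(1.3746 − 0.7275) = 0.3030/0.6472 = 0.4682
Terminal stock prices: S_u = 68.73, S_d = 36.37
Terminal payoffs (K − S): max(-3.732, 0) = 0, max(28.63, 0) = 28.63
Node 0 (S = 50): V_0 = e^(−0.03)·[0.4682·0.0000 + 0.5318·28.6271] = 14.7747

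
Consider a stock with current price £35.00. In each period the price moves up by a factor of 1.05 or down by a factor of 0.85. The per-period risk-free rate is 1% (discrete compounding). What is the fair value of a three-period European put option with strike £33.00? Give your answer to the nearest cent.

Risk-neutral probability p = (1 + 0.01 − 0.85)/(1.05 − 0.85) = 0.1600/0.2000 = 0.8000
Terminal stock prices: S_uuu = 40.52, S_uud = 32.8, S_udd = 26.55, S_ddd = 21.49
Terminal payoffs (K − S): max(-7.517, 0) = 0, max(0.2006, 0) = 0.2006, max(6.448, 0) = 6.448, max(11.51, 0) = 11.51
Node uu (S = 38.59): V_uu = 1/1.01·[0.8000·0.0000 + 0.2000·0.2006] = 0.0397
Node ud (S = 31.24): V_ud = 1/1.01·[0.8000·0.2006 + 0.2000·6.4481] = 1.4358
Node dd (S = 25.29): V_dd = 1/1.01·[0.8000·6.4481 + 0.2000·11.5056] = 7.3858
Node u (S = 36.75): V_u = 1/1.01·[0.8000·0.0397 + 0.2000·1.4358] = 0.3158
Node d (S = 29.75): V_d = 1/1.01·[0.8000·1.4358 + 0.2000·7.3858] = 2.5998
Node 0 (S = 35): V_0 = 1/1.01·[0.8000·0.3158 + 0.2000·2.5998] = 0.7649

£0.76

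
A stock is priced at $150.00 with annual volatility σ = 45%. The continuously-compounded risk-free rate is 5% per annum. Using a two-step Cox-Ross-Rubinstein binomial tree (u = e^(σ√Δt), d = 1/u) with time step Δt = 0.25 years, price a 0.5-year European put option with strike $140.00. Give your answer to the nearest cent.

$12.07

CRR parameters: u = e^(σ√Δt) = e^(0.45·√0.25) = 1.2523, d = 1/u = 0.7985
Per-period rate: rΔt = 0.05·0.25 = 0.0125, so R = e^0.0125 = 1.0126
Risk-neutral probability p = (e^0.0125 − 0.7985)/(1.2523 − 0.7985) = 0.2141/0.4538 = 0.4717
Terminal stock prices: S_uu = 235.2, S_ud = 150, S_dd = 95.64
Terminal payoffs (K − S): max(-95.25, 0) = 0, max(-10, 0) = 0, max(44.36, 0) = 44.36
Node u (S = 187.8): V_u = e^(−0.0125)·[0.4717·0.0000 + 0.5283·0.0000] = 0.0000
Node d (S = 119.8): V_d = e^(−0.0125)·[0.4717·0.0000 + 0.5283·44.3558] = 23.1419
Node 0 (S = 150): V_0 = e^(−0.0125)·[0.4717·0.0000 + 0.5283·23.1419] = 12.0739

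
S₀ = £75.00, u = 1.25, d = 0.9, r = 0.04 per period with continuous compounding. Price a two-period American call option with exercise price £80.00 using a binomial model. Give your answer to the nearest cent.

£7.50

Risk-neutral probability p = (e^0.04 − 0.9)/(1.25 − 0.9) = 0.1408/0.3500 = 0.4023
Terminal stock prices: S_uu = 117.2, S_ud = 84.38, S_dd = 60.75
Terminal payoffs (S − K): max(37.19, 0) = 37.19, max(4.375, 0) = 4.375, max(-19.25, 0) = 0
Node u (S = 93.75): continuation = e^(−0.04)·[0.4023·37.1875 + 0.5977·4.3750] = 16.8868; exercise value = 13.7500 ≤ continuation, so V_u = 16.8868
Node d (S = 67.5): continuation = e^(−0.04)·[0.4023·4.3750 + 0.5977·0.0000] = 1.6911; exercise value = 0.0000 ≤ continuation, so V_d = 1.6911
Node 0 (S = 75): continuation = e^(−0.04)·[0.4023·16.8868 + 0.5977·1.6911] = 7.4986; exercise value = 0.0000 ≤ continuation, so V_0 = 7.4986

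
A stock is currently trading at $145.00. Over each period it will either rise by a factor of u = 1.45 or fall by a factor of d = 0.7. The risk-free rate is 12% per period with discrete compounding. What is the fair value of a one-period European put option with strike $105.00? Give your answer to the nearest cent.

Risk-neutral probability p = (1 + 0.12 − 0.7)/(1.45 − 0.7) = 0.4200/0.7500 = 0.5600
Terminal stock prices: S_u = 210.2, S_d = 101.5
Terminal payoffs (K − S): max(-105.2, 0) = 0, max(3.5, 0) = 3.5
Node 0 (S = 145): V_0 = 1/1.12·[0.5600·0.0000 + 0.4400·3.5000] = 1.3750

$1.37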